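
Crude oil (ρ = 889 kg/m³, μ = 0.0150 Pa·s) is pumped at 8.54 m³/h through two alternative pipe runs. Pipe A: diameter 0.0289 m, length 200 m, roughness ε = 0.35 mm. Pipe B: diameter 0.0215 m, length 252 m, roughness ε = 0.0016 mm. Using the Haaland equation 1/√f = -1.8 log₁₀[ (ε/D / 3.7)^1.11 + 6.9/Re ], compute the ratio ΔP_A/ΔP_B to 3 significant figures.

ΔP_A/ΔP_B ≈ 0.265

Pipe A: V = Q/A = 0.002372/0.000656 = 3.616 m/s; Re = 6194; ε/D = 0.0121; Haaland → f = 0.04769; ΔP_A = f(L/D)(ρV²/2) = 1.919e+06 Pa.
Pipe B: V = Q/A = 0.002372/0.0003631 = 6.534 m/s; Re = 8326; ε/D = 7.44e-05; Haaland → f = 0.03257; ΔP_B = f(L/D)(ρV²/2) = 7.245e+06 Pa.
ΔP_A/ΔP_B = 1.919e+06/7.245e+06 = 0.265.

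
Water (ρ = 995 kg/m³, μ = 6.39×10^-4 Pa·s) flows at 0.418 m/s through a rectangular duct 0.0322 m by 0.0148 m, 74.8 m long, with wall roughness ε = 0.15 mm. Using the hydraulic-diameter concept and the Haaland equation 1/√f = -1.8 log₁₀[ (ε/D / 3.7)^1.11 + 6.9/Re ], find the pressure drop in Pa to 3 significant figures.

ΔP ≈ 12500 Pa

Hydraulic diameter D_h = 4A/P = 4·(0.0322·0.0148)/(2·(0.0322+0.0148)) = 0.001906/0.094 = 0.02028 m.
Re = ρVD_h/μ = 995·0.418·0.02028/0.000639 = 1.32e+04.
ε/D_h = 0.00015/0.02028 = 0.0074; Haaland gives 1/√f = -1.8 log₁₀[0.00101+0.000523] = 5.067, so f = 0.03896.
ΔP = f(L/D_h)(ρV²/2) = 0.03896·74.8/0.02028·86.93 = 1.249e+04 Pa.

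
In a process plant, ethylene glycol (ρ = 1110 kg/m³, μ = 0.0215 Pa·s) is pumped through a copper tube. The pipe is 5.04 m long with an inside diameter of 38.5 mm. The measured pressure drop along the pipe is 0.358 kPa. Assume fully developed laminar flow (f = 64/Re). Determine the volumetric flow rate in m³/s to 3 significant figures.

For laminar flow, f = 64/Re with Re = ρVD/μ, so Darcy-Weisbach reduces to ΔP = 32μLV/D². Solving for V: V = ΔP·D²/(32μL) = 358·(0.0385)²/(32·0.0215·5.04) = 0.153 m/s.
Check: Re = ρVD/μ = 1110·0.153·0.0385/0.0215 = 304.2 < 2300, so the laminar assumption holds.
Q = V·A = 0.153·(π/4·0.0385²) = 0.0001782 m³/s = 1.78×10^-4 m³/s.

Q ≈ 1.78×10^-4 m³/s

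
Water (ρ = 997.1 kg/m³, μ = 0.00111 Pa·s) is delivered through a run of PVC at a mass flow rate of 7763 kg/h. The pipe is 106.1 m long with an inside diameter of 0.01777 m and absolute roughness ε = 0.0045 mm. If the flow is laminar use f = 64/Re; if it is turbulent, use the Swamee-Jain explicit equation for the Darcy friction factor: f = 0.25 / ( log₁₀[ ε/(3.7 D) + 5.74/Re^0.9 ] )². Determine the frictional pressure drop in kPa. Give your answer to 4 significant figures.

ΔP ≈ 4151 kPa

ṁ = 7763 kg/h = 7763/3600 = 2.156 kg/s.
A = πD²/4 = π(0.01777)²/4 = 0.000248 m²; mean velocity V = ṁ/(ρA) = 2.156/(997.1 · 0.000248) = 8.72 m/s.
Reynolds number Re = ρVD/μ = 997.1 · 8.72 · 0.01777 / 0.00111 = 1.392e+05.
Re > 4000 → turbulent. Relative roughness ε/D = 4.5e-06/0.01777 = 0.000253. Swamee-Jain: f = 0.25/(log₁₀[0.000253/3.7 + 5.74/1.392e+05^0.9])² = 0.25/(log₁₀[6.84e-05 + 0.000135])² = 0.25/(-3.692)² = 0.01834.
Darcy-Weisbach: ΔP = f(L/D)(ρV²/2) = 0.01834·(106.1/0.01777)·(997.1·8.72²/2) = 0.01834·5971·3.791e+04 = 4.151e+06 Pa.
ΔP = 4.151e+06 Pa = 4151 kPa.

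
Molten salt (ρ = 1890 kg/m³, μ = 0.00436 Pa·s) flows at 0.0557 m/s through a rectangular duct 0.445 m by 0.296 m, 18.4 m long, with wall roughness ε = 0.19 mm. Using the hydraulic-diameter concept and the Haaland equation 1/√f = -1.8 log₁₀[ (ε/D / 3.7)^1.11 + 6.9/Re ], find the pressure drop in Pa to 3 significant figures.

ΔP ≈ 4.98 Pa

Hydraulic diameter D_h = 4A/P = 4·(0.445·0.296)/(2·(0.445+0.296)) = 0.5269/1.482 = 0.3555 m.
Re = ρVD_h/μ = 1890·0.0557·0.3555/0.00436 = 8584.
ε/D_h = 0.00019/0.3555 = 0.000534; Haaland gives 1/√f = -1.8 log₁₀[5.46e-05+0.000804] = 5.519, so f = 0.03283.
ΔP = f(L/D_h)(ρV²/2) = 0.03283·18.4/0.3555·2.932 = 4.981 Pa.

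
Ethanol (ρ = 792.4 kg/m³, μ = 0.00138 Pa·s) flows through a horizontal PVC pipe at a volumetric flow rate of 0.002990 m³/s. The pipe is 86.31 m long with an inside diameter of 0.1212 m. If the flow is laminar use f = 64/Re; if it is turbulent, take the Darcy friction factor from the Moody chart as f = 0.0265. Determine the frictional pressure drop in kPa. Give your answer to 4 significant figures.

ΔP ≈ 0.5022 kPa

Cross-sectional area A = πD²/4 = π(0.1212)²/4 = 0.01154 m²; mean velocity V = Q/A = 0.00299/0.01154 = 0.2592 m/s.
Reynolds number Re = ρVD/μ = 792.4 · 0.2592 · 0.1212 / 0.00138 = 1.804e+04.
Re > 4000 → turbulent; use the Moody-chart value f = 0.0265.
Darcy-Weisbach: ΔP = f(L/D)(ρV²/2) = 0.0265·(86.31/0.1212)·(792.4·0.2592²/2) = 0.0265·712.1·26.61 = 502.2 Pa.
ΔP = 502.2 Pa = 0.5022 kPa.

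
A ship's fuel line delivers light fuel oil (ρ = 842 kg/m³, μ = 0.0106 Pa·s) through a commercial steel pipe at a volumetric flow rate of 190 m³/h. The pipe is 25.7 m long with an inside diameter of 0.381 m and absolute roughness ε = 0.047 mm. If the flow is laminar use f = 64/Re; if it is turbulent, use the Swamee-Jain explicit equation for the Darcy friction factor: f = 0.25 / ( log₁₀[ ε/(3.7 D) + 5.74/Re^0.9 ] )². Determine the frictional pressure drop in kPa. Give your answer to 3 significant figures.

ΔP ≈ 0.174 kPa

Q = 190 m³/h = 190/3600 = 0.05278 m³/s.
Cross-sectional area A = πD²/4 = π(0.381)²/4 = 0.114 m²; mean velocity V = Q/A = 0.05278/0.114 = 0.4629 m/s.
Reynolds number Re = ρVD/μ = 842 · 0.4629 · 0.381 / 0.0106 = 1.401e+04.
Re > 4000 → turbulent. Relative roughness ε/D = 4.7e-05/0.381 = 0.000123. Swamee-Jain: f = 0.25/(log₁₀[0.000123/3.7 + 5.74/1.401e+04^0.9])² = 0.25/(log₁₀[3.33e-05 + 0.00106])² = 0.25/(-2.959)² = 0.02854.
Darcy-Weisbach: ΔP = f(L/D)(ρV²/2) = 0.02854·(25.7/0.381)·(842·0.4629²/2) = 0.02854·67.45·90.22 = 173.7 Pa.
ΔP = 173.7 Pa = 0.174 kPa.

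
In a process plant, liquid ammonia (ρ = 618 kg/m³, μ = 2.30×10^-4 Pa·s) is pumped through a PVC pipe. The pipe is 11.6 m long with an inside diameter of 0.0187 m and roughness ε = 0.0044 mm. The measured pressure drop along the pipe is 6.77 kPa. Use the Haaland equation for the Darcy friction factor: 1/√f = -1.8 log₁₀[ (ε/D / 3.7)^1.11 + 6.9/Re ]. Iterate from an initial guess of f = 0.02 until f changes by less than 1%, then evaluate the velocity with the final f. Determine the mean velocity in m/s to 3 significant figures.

Rearranging Darcy-Weisbach: V = √(2·ΔP·D/(f·L·ρ)). With ε/D = 4.4e-06/0.0187 = 0.000235, iterate starting from f = 0.02:
  f = 0.02 → V = √(2·6770·0.0187/(0.02·11.6·618)) = 1.329 m/s; Re = ρVD/μ = 6.677e+04; f → 0.02027
  f = 0.02027 → V = 1.32 m/s; Re = 6.632e+04; f → 0.0203
Converged (Δf/f < 1%). With the final f = 0.0203: V = √(2·6770·0.0187/(0.0203·11.6·618)) = 1.319 m/s.

V ≈ 1.32 m/s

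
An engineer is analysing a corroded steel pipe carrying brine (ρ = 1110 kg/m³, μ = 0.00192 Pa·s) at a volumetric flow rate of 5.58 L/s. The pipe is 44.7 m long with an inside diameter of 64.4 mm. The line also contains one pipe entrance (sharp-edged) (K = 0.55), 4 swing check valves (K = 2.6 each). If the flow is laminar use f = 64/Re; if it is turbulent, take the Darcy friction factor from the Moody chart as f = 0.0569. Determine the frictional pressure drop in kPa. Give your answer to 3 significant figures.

ΔP ≈ 82.2 kPa

Q = 5.58 L/s = 5.58/1000 = 0.00558 m³/s.
Cross-sectional area A = πD²/4 = π(0.0644)²/4 = 0.003257 m²; mean velocity V = Q/A = 0.00558/0.003257 = 1.713 m/s.
Reynolds number Re = ρVD/μ = 1110 · 1.713 · 0.0644 / 0.00192 = 6.378e+04.
Re > 4000 → turbulent; use the Moody-chart value f = 0.0569.
Total minor-loss coefficient ΣK = 1·0.55 + 4·2.6 = 11.
ΔP = [f·L/D + ΣK]·(ρV²/2) = [0.0569·44.7/0.0644 + 11]·(1110·1.713²/2) = [39.49 + 11]·1629 = 8.216e+04 Pa.
ΔP = 8.216e+04 Pa = 82.2 kPa.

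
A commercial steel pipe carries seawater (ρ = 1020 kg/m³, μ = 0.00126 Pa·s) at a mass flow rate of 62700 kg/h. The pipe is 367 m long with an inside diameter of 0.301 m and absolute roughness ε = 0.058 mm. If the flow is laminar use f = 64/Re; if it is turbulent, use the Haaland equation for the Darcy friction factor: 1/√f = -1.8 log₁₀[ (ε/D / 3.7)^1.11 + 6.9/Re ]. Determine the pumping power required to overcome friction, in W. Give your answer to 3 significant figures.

ṁ = 62700 kg/h = 62700/3600 = 17.42 kg/s.
A = πD²/4 = π(0.301)²/4 = 0.07116 m²; mean velocity V = ṁ/(ρA) = 17.42/(1020 · 0.07116) = 0.24 m/s.
Reynolds number Re = ρVD/μ = 1020 · 0.24 · 0.301 / 0.00126 = 5.847e+04.
Re > 4000 → turbulent. Relative roughness ε/D = 5.8e-05/0.301 = 0.000193. Haaland: 1/√f = -1.8 log₁₀[(0.000193/3.7)^1.11 + 6.9/5.847e+04] = -1.8 log₁₀[1.76e-05 + 0.000118] = 6.962, so f = 0.02063.
Darcy-Weisbach: ΔP = f(L/D)(ρV²/2) = 0.02063·(367/0.301)·(1020·0.24²/2) = 0.02063·1219·29.37 = 738.8 Pa.
Q = ṁ/ρ = 17.42/1020 = 0.01708 m³/s.
Pumping power P = QΔP = 0.01708·738.8 = 12.61 W = 12.6 W.

P ≈ 12.6 W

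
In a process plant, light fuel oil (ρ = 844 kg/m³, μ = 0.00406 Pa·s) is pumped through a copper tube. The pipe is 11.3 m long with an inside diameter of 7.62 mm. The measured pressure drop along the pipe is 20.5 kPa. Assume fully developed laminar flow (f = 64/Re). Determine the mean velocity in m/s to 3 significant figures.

For laminar flow, f = 64/Re with Re = ρVD/μ, so Darcy-Weisbach reduces to ΔP = 32μLV/D². Solving for V: V = ΔP·D²/(32μL) = 2.05e+04·(0.00762)²/(32·0.00406·11.3) = 0.8108 m/s.
Check: Re = ρVD/μ = 844·0.8108·0.00762/0.00406 = 1284 < 2300, so the laminar assumption holds.

V ≈ 0.811 m/s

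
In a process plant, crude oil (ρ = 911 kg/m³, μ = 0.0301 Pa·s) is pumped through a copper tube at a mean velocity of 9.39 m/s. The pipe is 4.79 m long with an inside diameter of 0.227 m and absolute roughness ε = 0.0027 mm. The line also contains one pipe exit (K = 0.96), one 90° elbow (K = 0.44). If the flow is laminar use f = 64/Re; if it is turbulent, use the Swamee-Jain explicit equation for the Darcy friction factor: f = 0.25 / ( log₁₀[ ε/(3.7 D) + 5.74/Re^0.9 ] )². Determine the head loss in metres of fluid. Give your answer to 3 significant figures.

Reynolds number Re = ρVD/μ = 911 · 9.39 · 0.227 / 0.0301 = 6.451e+04.
Re > 4000 → turbulent. Relative roughness ε/D = 2.7e-06/0.227 = 1.19e-05. Swamee-Jain: f = 0.25/(log₁₀[1.19e-05/3.7 + 5.74/6.451e+04^0.9])² = 0.25/(log₁₀[3.21e-06 + 0.000269])² = 0.25/(-3.565)² = 0.01968.
Total minor-loss coefficient ΣK = 1·0.96 + 1·0.44 = 1.4.
ΔP = [f·L/D + ΣK]·(ρV²/2) = [0.01968·4.79/0.227 + 1.4]·(911·9.39²/2) = [0.4152 + 1.4]·4.016e+04 = 7.29e+04 Pa.
Head loss h_f = ΔP/(ρg) = 7.29e+04/(911·9.81) = 8.16 m.

h_f ≈ 8.16 m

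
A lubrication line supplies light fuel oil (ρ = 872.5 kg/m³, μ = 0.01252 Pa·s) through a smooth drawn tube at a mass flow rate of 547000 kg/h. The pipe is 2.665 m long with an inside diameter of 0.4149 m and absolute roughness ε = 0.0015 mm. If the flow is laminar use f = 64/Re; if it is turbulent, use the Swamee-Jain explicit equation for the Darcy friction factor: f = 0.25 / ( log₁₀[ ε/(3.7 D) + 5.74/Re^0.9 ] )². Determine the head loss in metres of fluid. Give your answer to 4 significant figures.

h_f ≈ 0.01207 m

ṁ = 547000 kg/h = 547000/3600 = 151.9 kg/s.
A = πD²/4 = π(0.4149)²/4 = 0.1352 m²; mean velocity V = ṁ/(ρA) = 151.9/(872.5 · 0.1352) = 1.288 m/s.
Reynolds number Re = ρVD/μ = 872.5 · 1.288 · 0.4149 / 0.0125 = 3.724e+04.
Re > 4000 → turbulent. Relative roughness ε/D = 1.5e-06/0.4149 = 3.62e-06. Swamee-Jain: f = 0.25/(log₁₀[3.62e-06/3.7 + 5.74/3.724e+04^0.9])² = 0.25/(log₁₀[9.77e-07 + 0.000442])² = 0.25/(-3.354)² = 0.02222.
Darcy-Weisbach: ΔP = f(L/D)(ρV²/2) = 0.02222·(2.665/0.4149)·(872.5·1.288²/2) = 0.02222·6.423·723.8 = 103.3 Pa.
Head loss h_f = ΔP/(ρg) = 103.3/(872.5·9.81) = 0.01207 m.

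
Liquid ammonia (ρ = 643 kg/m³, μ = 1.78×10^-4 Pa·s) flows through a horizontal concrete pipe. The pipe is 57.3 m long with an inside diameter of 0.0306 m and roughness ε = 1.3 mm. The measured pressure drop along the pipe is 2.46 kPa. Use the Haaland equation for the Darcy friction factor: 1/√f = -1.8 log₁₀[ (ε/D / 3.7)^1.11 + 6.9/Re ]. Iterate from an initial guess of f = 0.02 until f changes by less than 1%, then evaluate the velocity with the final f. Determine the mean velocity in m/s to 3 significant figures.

V ≈ 0.246 m/s

Rearranging Darcy-Weisbach: V = √(2·ΔP·D/(f·L·ρ)). With ε/D = 0.0013/0.0306 = 0.0425, iterate starting from f = 0.02:
  f = 0.02 → V = √(2·2460·0.0306/(0.02·57.3·643)) = 0.452 m/s; Re = ρVD/μ = 4.996e+04; f → 0.06709
  f = 0.06709 → V = 0.2468 m/s; Re = 2.728e+04; f → 0.06752
Converged (Δf/f < 1%). With the final f = 0.06752: V = √(2·2460·0.0306/(0.06752·57.3·643)) = 0.246 m/s.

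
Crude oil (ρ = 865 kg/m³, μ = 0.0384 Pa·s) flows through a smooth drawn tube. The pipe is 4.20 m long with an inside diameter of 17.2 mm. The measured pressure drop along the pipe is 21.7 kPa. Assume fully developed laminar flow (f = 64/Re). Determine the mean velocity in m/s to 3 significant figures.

V ≈ 1.24 m/s

For laminar flow, f = 64/Re with Re = ρVD/μ, so Darcy-Weisbach reduces to ΔP = 32μLV/D². Solving for V: V = ΔP·D²/(32μL) = 2.17e+04·(0.0172)²/(32·0.0384·4.2) = 1.244 m/s.
Check: Re = ρVD/μ = 865·1.244·0.0172/0.0384 = 481.9 < 2300, so the laminar assumption holds.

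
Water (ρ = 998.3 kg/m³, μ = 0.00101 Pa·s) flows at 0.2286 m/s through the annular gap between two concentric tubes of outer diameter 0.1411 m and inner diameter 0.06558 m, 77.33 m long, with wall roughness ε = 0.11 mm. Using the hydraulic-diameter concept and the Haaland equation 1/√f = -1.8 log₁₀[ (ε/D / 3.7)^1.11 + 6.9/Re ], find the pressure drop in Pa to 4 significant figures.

Hydraulic diameter D_h = 4A/P = D_o - D_i = 0.1411 - 0.06558 = 0.07552 m.
Re = ρVD_h/μ = 998.3·0.2286·0.07552/0.00101 = 1.706e+04.
ε/D_h = 0.00011/0.07552 = 0.00146; Haaland gives 1/√f = -1.8 log₁₀[0.000166+0.000404] = 5.839, so f = 0.02933.
ΔP = f(L/D_h)(ρV²/2) = 0.02933·77.33/0.07552·26.08 = 783.5 Pa.

ΔP ≈ 783.5 Pa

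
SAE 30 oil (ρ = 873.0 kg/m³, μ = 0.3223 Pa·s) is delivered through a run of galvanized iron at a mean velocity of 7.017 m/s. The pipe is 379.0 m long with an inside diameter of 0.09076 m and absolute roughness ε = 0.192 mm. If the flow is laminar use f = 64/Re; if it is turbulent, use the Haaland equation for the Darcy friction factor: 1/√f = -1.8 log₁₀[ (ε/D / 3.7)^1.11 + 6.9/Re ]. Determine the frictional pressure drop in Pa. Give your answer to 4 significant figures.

ΔP ≈ 3330000 Pa

Reynolds number Re = ρVD/μ = 873 · 7.017 · 0.09076 / 0.322 = 1725.
Re < 2300 → laminar flow, so f = 64/Re = 64/1725 = 0.0371 (the turbulent correlation is not needed).
Darcy-Weisbach: ΔP = f(L/D)(ρV²/2) = 0.0371·(379/0.09076)·(873·7.017²/2) = 0.0371·4176·2.149e+04 = 3.33e+06 Pa.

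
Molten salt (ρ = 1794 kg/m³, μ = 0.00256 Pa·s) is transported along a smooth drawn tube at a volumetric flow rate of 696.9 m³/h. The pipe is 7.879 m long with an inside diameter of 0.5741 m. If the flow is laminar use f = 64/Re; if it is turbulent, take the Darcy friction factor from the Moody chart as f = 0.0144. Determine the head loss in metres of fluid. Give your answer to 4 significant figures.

Q = 696.9 m³/h = 696.9/3600 = 0.1936 m³/s.
Cross-sectional area A = πD²/4 = π(0.5741)²/4 = 0.2589 m²; mean velocity V = Q/A = 0.1936/0.2589 = 0.7478 m/s.
Reynolds number Re = ρVD/μ = 1794 · 0.7478 · 0.5741 / 0.00256 = 3.009e+05.
Re > 4000 → turbulent; use the Moody-chart value f = 0.0144.
Darcy-Weisbach: ΔP = f(L/D)(ρV²/2) = 0.0144·(7.879/0.5741)·(1794·0.7478²/2) = 0.0144·13.72·501.6 = 99.14 Pa.
Head loss h_f = ΔP/(ρg) = 99.14/(1794·9.81) = 0.005633 m.

h_f ≈ 0.005633 m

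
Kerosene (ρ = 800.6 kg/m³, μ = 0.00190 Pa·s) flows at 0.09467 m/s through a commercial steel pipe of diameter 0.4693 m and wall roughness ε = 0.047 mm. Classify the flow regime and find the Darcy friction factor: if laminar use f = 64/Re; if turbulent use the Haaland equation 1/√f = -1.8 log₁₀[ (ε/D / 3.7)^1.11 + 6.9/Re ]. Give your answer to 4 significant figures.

f ≈ 0.02633

Re = ρVD/μ = 800.6·0.09467·0.4693/0.0019 = 1.872e+04.
Re > 4000 → turbulent. ε/D = 4.7e-05/0.4693 = 0.0001; Haaland: 1/√f = -1.8 log₁₀[8.51e-06 + 0.000369] = 6.162, so f = 0.02633.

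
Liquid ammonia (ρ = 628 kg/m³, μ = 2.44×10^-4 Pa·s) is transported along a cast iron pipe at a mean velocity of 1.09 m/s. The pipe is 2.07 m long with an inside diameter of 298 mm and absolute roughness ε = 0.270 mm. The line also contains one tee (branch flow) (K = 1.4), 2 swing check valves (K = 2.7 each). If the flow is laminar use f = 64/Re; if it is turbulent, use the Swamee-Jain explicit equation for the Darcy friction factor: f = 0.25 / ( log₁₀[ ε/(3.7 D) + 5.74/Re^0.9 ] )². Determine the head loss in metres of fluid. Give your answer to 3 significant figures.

h_f ≈ 0.420 m

Reynolds number Re = ρVD/μ = 628 · 1.09 · 0.298 / 0.000244 = 8.36e+05.
Re > 4000 → turbulent. Relative roughness ε/D = 0.00027/0.298 = 0.000906. Swamee-Jain: f = 0.25/(log₁₀[0.000906/3.7 + 5.74/8.36e+05^0.9])² = 0.25/(log₁₀[0.000245 + 2.68e-05])² = 0.25/(-3.566)² = 0.01966.
Total minor-loss coefficient ΣK = 1·1.4 + 2·2.7 = 6.8.
ΔP = [f·L/D + ΣK]·(ρV²/2) = [0.01966·2.07/0.298 + 6.8]·(628·1.09²/2) = [0.1366 + 6.8]·373.1 = 2588 Pa.
Head loss h_f = ΔP/(ρg) = 2588/(628·9.81) = 0.420 m.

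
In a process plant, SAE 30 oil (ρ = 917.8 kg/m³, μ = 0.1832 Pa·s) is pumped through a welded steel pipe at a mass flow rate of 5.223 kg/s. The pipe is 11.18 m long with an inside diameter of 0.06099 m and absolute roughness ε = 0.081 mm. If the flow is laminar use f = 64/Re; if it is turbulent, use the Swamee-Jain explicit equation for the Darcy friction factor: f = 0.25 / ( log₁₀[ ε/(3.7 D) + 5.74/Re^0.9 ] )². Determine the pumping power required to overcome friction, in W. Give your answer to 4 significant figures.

A = πD²/4 = π(0.06099)²/4 = 0.002922 m²; mean velocity V = ṁ/(ρA) = 5.223/(917.8 · 0.002922) = 1.948 m/s.
Reynolds number Re = ρVD/μ = 917.8 · 1.948 · 0.06099 / 0.183 = 595.2.
Re < 2300 → laminar flow, so f = 64/Re = 64/595.2 = 0.1075 (the turbulent correlation is not needed).
Darcy-Weisbach: ΔP = f(L/D)(ρV²/2) = 0.1075·(11.18/0.06099)·(917.8·1.948²/2) = 0.1075·183.3·1741 = 3.432e+04 Pa.
Q = ṁ/ρ = 5.223/917.8 = 0.005691 m³/s.
Pumping power P = QΔP = 0.005691·3.432e+04 = 195.32 W = 195.3 W.

P ≈ 195.3 W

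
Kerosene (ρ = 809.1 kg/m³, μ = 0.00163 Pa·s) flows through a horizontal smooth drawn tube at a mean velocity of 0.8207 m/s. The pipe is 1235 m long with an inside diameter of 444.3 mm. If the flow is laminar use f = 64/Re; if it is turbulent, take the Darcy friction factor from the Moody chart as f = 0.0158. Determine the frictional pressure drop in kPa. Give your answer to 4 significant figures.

Reynolds number Re = ρVD/μ = 809.1 · 0.8207 · 0.4443 / 0.00163 = 1.81e+05.
Re > 4000 → turbulent; use the Moody-chart value f = 0.0158.
Darcy-Weisbach: ΔP = f(L/D)(ρV²/2) = 0.0158·(1235/0.4443)·(809.1·0.8207²/2) = 0.0158·2780·272.5 = 1.197e+04 Pa.
ΔP = 1.197e+04 Pa = 11.97 kPa.

ΔP ≈ 11.97 kPa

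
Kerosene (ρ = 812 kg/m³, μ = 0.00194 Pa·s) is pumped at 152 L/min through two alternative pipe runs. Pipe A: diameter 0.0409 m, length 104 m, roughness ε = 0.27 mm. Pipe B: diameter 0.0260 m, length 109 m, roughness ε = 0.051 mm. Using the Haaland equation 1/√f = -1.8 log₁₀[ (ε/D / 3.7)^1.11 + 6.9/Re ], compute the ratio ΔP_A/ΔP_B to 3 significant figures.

Pipe A: V = Q/A = 0.002533/0.001314 = 1.928 m/s; Re = 3.301e+04; ε/D = 0.0066; Haaland → f = 0.03525; ΔP_A = f(L/D)(ρV²/2) = 1.353e+05 Pa.
Pipe B: V = Q/A = 0.002533/0.0005309 = 4.772 m/s; Re = 5.193e+04; ε/D = 0.00196; Haaland → f = 0.0261; ΔP_B = f(L/D)(ρV²/2) = 1.011e+06 Pa.
ΔP_A/ΔP_B = 1.353e+05/1.011e+06 = 0.134.

ΔP_A/ΔP_B ≈ 0.134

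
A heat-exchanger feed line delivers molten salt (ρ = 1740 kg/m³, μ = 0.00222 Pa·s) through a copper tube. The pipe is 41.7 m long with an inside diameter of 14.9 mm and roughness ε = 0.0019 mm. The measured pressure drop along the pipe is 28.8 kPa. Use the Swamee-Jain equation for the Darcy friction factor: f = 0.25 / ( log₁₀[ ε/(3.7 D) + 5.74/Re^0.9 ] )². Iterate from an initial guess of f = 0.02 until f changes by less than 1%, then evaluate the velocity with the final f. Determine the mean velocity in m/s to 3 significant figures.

V ≈ 0.584 m/s

Rearranging Darcy-Weisbach: V = √(2·ΔP·D/(f·L·ρ)). With ε/D = 1.9e-06/0.0149 = 0.000128, iterate starting from f = 0.02:
  f = 0.02 → V = √(2·2.88e+04·0.0149/(0.02·41.7·1740)) = 0.769 m/s; Re = ρVD/μ = 8981; f → 0.03212
  f = 0.03212 → V = 0.6068 m/s; Re = 7087; f → 0.03432
  f = 0.03432 → V = 0.5871 m/s; Re = 6856; f → 0.03465
Converged (Δf/f < 1%). With the final f = 0.03465: V = √(2·2.88e+04·0.0149/(0.03465·41.7·1740)) = 0.5843 m/s.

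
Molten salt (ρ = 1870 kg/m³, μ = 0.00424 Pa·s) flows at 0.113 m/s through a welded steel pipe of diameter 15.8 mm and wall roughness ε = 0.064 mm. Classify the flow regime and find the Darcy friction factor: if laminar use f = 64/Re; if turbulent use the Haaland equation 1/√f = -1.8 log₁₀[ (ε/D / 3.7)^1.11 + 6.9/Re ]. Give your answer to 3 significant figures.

f ≈ 0.0813

Re = ρVD/μ = 1870·0.113·0.0158/0.00424 = 787.4.
Re < 2300 → laminar, so f = 64/Re = 0.08128 (roughness is irrelevant in laminar flow).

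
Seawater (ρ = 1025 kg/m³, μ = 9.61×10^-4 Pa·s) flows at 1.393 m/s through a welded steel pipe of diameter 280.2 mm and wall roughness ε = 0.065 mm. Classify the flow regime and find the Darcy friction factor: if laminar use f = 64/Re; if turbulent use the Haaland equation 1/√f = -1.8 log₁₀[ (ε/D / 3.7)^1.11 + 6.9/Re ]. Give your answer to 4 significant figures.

Re = ρVD/μ = 1025·1.393·0.2802/0.000961 = 4.163e+05.
Re > 4000 → turbulent. ε/D = 6.5e-05/0.2802 = 0.000232; Haaland: 1/√f = -1.8 log₁₀[2.16e-05 + 1.66e-05] = 7.952, so f = 0.01581.

f ≈ 0.01581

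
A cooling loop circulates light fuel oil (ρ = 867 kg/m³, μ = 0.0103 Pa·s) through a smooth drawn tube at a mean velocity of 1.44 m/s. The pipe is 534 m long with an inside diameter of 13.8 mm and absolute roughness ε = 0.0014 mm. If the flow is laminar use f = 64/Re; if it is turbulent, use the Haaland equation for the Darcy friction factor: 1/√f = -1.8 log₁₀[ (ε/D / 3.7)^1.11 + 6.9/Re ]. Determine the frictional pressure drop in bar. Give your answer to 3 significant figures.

Reynolds number Re = ρVD/μ = 867 · 1.44 · 0.0138 / 0.0103 = 1673.
Re < 2300 → laminar flow, so f = 64/Re = 64/1673 = 0.03826 (the turbulent correlation is not needed).
Darcy-Weisbach: ΔP = f(L/D)(ρV²/2) = 0.03826·(534/0.0138)·(867·1.44²/2) = 0.03826·3.87e+04·898.9 = 1.331e+06 Pa.
ΔP = 1.331e+06 Pa = 13.3 bar.

ΔP ≈ 13.3 bar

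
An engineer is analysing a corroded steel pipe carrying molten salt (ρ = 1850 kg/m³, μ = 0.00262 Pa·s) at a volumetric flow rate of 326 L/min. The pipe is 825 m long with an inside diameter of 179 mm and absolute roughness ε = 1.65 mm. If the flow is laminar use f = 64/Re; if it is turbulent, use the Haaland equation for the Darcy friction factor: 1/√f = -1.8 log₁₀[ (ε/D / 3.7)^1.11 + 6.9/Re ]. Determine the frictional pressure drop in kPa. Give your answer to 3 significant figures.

Q = 326 L/min = 326/60000 = 0.005433 m³/s.
Cross-sectional area A = πD²/4 = π(0.179)²/4 = 0.02516 m²; mean velocity V = Q/A = 0.005433/0.02516 = 0.2159 m/s.
Reynolds number Re = ρVD/μ = 1850 · 0.2159 · 0.179 / 0.00262 = 2.729e+04.
Re > 4000 → turbulent. Relative roughness ε/D = 0.00165/0.179 = 0.00922. Haaland: 1/√f = -1.8 log₁₀[(0.00922/3.7)^1.11 + 6.9/2.729e+04] = -1.8 log₁₀[0.00129 + 0.000253] = 5.062, so f = 0.03903.
Darcy-Weisbach: ΔP = f(L/D)(ρV²/2) = 0.03903·(825/0.179)·(1850·0.2159²/2) = 0.03903·4609·43.12 = 7756 Pa.
ΔP = 7756 Pa = 7.76 kPa.

ΔP ≈ 7.76 kPa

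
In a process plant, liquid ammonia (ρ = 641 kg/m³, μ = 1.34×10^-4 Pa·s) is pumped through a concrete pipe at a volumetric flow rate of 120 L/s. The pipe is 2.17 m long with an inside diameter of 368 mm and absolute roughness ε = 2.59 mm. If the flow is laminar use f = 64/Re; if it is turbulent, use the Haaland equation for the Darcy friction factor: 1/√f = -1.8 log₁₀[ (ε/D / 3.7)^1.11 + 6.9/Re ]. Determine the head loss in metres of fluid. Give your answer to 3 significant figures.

Q = 120 L/s = 120/1000 = 0.12 m³/s.
Cross-sectional area A = πD²/4 = π(0.368)²/4 = 0.1064 m²; mean velocity V = Q/A = 0.12/0.1064 = 1.128 m/s.
Reynolds number Re = ρVD/μ = 641 · 1.128 · 0.368 / 0.000134 = 1.986e+06.
Re > 4000 → turbulent. Relative roughness ε/D = 0.00259/0.368 = 0.00704. Haaland: 1/√f = -1.8 log₁₀[(0.00704/3.7)^1.11 + 6.9/1.986e+06] = -1.8 log₁₀[0.000955 + 3.47e-06] = 5.433, so f = 0.03388.
Darcy-Weisbach: ΔP = f(L/D)(ρV²/2) = 0.03388·(2.17/0.368)·(641·1.128²/2) = 0.03388·5.897·408 = 81.49 Pa.
Head loss h_f = ΔP/(ρg) = 81.49/(641·9.81) = 0.0130 m.

h_f ≈ 0.0130 m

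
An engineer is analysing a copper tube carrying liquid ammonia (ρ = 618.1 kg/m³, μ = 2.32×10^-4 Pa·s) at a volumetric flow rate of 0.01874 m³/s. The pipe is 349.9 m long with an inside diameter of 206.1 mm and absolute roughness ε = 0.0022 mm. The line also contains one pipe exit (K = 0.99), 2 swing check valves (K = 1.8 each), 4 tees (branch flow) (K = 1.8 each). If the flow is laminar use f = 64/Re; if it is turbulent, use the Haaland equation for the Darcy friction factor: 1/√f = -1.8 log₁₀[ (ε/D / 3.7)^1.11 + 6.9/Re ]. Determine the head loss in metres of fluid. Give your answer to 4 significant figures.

h_f ≈ 0.5816 m

Cross-sectional area A = πD²/4 = π(0.2061)²/4 = 0.03336 m²; mean velocity V = Q/A = 0.01874/0.03336 = 0.5617 m/s.
Reynolds number Re = ρVD/μ = 618.1 · 0.5617 · 0.2061 / 0.000232 = 3.084e+05.
Re > 4000 → turbulent. Relative roughness ε/D = 2.2e-06/0.2061 = 1.07e-05. Haaland: 1/√f = -1.8 log₁₀[(1.07e-05/3.7)^1.11 + 6.9/3.084e+05] = -1.8 log₁₀[7.09e-07 + 2.24e-05] = 8.346, so f = 0.01436.
Total minor-loss coefficient ΣK = 1·0.99 + 2·1.8 + 4·1.8 = 11.8.
ΔP = [f·L/D + ΣK]·(ρV²/2) = [0.01436·349.9/0.2061 + 11.8]·(618.1·0.5617²/2) = [24.37 + 11.8]·97.52 = 3526 Pa.
Head loss h_f = ΔP/(ρg) = 3526/(618.1·9.81) = 0.5816 m.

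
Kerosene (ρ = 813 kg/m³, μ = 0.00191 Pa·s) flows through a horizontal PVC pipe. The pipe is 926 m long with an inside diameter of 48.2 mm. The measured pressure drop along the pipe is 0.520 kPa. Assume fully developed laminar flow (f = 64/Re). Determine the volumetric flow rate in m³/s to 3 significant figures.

For laminar flow, f = 64/Re with Re = ρVD/μ, so Darcy-Weisbach reduces to ΔP = 32μLV/D². Solving for V: V = ΔP·D²/(32μL) = 520·(0.0482)²/(32·0.00191·926) = 0.02135 m/s.
Check: Re = ρVD/μ = 813·0.02135·0.0482/0.00191 = 437.9 < 2300, so the laminar assumption holds.
Q = V·A = 0.02135·(π/4·0.0482²) = 3.895e-05 m³/s = 3.89×10^-5 m³/s.

Q ≈ 3.89×10^-5 m³/s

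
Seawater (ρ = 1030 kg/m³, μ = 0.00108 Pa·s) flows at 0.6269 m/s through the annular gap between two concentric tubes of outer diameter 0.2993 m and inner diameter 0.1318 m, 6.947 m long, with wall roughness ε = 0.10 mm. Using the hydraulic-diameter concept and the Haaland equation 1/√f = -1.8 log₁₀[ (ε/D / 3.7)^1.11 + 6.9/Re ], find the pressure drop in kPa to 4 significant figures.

ΔP ≈ 0.1718 kPa

Hydraulic diameter D_h = 4A/P = D_o - D_i = 0.2993 - 0.1318 = 0.1675 m.
Re = ρVD_h/μ = 1030·0.6269·0.1675/0.00108 = 1.001e+05.
ε/D_h = 0.0001/0.1675 = 0.000597; Haaland gives 1/√f = -1.8 log₁₀[6.18e-05+6.89e-05] = 6.991, so f = 0.02046.
ΔP = f(L/D_h)(ρV²/2) = 0.02046·6.947/0.1675·202.4 = 171.8 Pa.
ΔP = 0.1718 kPa.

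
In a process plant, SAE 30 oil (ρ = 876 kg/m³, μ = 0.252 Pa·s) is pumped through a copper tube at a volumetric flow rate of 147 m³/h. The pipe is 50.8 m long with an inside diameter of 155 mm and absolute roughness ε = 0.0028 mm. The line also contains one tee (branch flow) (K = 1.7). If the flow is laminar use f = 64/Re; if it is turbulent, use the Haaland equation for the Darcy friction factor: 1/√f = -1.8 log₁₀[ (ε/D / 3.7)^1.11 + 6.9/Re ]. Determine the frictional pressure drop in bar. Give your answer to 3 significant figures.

ΔP ≈ 0.404 bar

Q = 147 m³/h = 147/3600 = 0.04083 m³/s.
Cross-sectional area A = πD²/4 = π(0.155)²/4 = 0.01887 m²; mean velocity V = Q/A = 0.04083/0.01887 = 2.164 m/s.
Reynolds number Re = ρVD/μ = 876 · 2.164 · 0.155 / 0.252 = 1166.
Re < 2300 → laminar flow, so f = 64/Re = 64/1166 = 0.05489 (the turbulent correlation is not needed).
Total minor-loss coefficient ΣK = 1·1.7 = 1.7.
ΔP = [f·L/D + ΣK]·(ρV²/2) = [0.05489·50.8/0.155 + 1.7]·(876·2.164²/2) = [17.99 + 1.7]·2051 = 4.039e+04 Pa.
ΔP = 4.039e+04 Pa = 0.404 bar.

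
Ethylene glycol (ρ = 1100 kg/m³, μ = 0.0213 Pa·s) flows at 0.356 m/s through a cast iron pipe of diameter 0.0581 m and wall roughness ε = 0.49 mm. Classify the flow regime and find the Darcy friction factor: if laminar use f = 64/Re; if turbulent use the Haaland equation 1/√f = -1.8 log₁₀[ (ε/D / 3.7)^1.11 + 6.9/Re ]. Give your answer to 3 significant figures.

f ≈ 0.0599

Re = ρVD/μ = 1100·0.356·0.0581/0.0213 = 1068.
Re < 2300 → laminar, so f = 64/Re = 0.05992 (roughness is irrelevant in laminar flow).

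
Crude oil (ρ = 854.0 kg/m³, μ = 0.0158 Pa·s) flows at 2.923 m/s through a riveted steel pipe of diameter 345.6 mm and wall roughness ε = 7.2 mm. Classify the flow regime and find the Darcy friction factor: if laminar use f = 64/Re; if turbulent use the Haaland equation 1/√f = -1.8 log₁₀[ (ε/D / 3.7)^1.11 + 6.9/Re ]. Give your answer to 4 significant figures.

Re = ρVD/μ = 854·2.923·0.3456/0.0158 = 5.46e+04.
Re > 4000 → turbulent. ε/D = 0.0072/0.3456 = 0.0208; Haaland: 1/√f = -1.8 log₁₀[0.00319 + 0.000126] = 4.464, so f = 0.05018.

f ≈ 0.05018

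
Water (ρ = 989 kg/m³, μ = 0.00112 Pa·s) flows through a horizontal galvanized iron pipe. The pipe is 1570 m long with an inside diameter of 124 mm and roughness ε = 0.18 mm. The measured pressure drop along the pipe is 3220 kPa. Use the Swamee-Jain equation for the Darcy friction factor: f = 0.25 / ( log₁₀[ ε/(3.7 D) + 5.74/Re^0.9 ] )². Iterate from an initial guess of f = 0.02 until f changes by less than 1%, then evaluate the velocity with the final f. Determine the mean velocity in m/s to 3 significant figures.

Rearranging Darcy-Weisbach: V = √(2·ΔP·D/(f·L·ρ)). With ε/D = 0.00018/0.124 = 0.00145, iterate starting from f = 0.02:
  f = 0.02 → V = √(2·3.22e+06·0.124/(0.02·1570·989)) = 5.071 m/s; Re = ρVD/μ = 5.553e+05; f → 0.02207
  f = 0.02207 → V = 4.827 m/s; Re = 5.285e+05; f → 0.0221
Converged (Δf/f < 1%). With the final f = 0.0221: V = √(2·3.22e+06·0.124/(0.0221·1570·989)) = 4.824 m/s.

V ≈ 4.82 m/s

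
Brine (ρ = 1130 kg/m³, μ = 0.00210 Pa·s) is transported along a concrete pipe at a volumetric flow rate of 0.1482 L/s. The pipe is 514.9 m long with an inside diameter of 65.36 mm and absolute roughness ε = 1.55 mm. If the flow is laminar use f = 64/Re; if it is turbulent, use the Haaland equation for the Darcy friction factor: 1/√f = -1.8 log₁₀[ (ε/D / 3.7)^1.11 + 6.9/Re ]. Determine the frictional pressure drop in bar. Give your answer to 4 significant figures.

ΔP ≈ 0.003578 bar

Q = 0.1482 L/s = 0.1482/1000 = 0.0001482 m³/s.
Cross-sectional area A = πD²/4 = π(0.06536)²/4 = 0.003355 m²; mean velocity V = Q/A = 0.0001482/0.003355 = 0.04417 m/s.
Reynolds number Re = ρVD/μ = 1130 · 0.04417 · 0.06536 / 0.0021 = 1553.
Re < 2300 → laminar flow, so f = 64/Re = 64/1553 = 0.0412 (the turbulent correlation is not needed).
Darcy-Weisbach: ΔP = f(L/D)(ρV²/2) = 0.0412·(514.9/0.06536)·(1130·0.04417²/2) = 0.0412·7878·1.102 = 357.8 Pa.
ΔP = 357.8 Pa = 0.003578 bar.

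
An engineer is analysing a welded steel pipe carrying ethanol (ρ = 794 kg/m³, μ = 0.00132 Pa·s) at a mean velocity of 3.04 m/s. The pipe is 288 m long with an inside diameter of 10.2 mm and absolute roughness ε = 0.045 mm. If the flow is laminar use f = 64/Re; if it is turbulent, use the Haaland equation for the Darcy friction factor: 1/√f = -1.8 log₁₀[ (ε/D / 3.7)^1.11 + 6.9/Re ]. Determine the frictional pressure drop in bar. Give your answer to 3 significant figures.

ΔP ≈ 34.9 bar

Reynolds number Re = ρVD/μ = 794 · 3.04 · 0.0102 / 0.00132 = 1.865e+04.
Re > 4000 → turbulent. Relative roughness ε/D = 4.5e-05/0.0102 = 0.00441. Haaland: 1/√f = -1.8 log₁₀[(0.00441/3.7)^1.11 + 6.9/1.865e+04] = -1.8 log₁₀[0.000569 + 0.00037] = 5.45, so f = 0.03367.
Darcy-Weisbach: ΔP = f(L/D)(ρV²/2) = 0.03367·(288/0.0102)·(794·3.04²/2) = 0.03367·2.824e+04·3669 = 3.488e+06 Pa.
ΔP = 3.488e+06 Pa = 34.9 bar.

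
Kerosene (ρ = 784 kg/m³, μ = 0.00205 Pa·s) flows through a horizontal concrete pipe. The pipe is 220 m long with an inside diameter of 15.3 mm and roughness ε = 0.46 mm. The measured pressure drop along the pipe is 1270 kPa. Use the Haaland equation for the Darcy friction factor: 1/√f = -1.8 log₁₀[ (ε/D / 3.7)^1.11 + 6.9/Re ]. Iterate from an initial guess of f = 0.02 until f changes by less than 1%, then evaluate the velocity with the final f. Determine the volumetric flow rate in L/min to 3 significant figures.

Rearranging Darcy-Weisbach: V = √(2·ΔP·D/(f·L·ρ)). With ε/D = 0.00046/0.0153 = 0.0301, iterate starting from f = 0.02:
  f = 0.02 → V = √(2·1.27e+06·0.0153/(0.02·220·784)) = 3.356 m/s; Re = ρVD/μ = 1.964e+04; f → 0.05889
  f = 0.05889 → V = 1.956 m/s; Re = 1.145e+04; f → 0.05997
  f = 0.05997 → V = 1.938 m/s; Re = 1.134e+04; f → 0.06
Converged (Δf/f < 1%). With the final f = 0.06: V = √(2·1.27e+06·0.0153/(0.06·220·784)) = 1.938 m/s.
Q = V·A = 1.938·(π/4·0.0153²) = 0.0003563 m³/s = 21.4 L/min.

Q ≈ 21.4 L/min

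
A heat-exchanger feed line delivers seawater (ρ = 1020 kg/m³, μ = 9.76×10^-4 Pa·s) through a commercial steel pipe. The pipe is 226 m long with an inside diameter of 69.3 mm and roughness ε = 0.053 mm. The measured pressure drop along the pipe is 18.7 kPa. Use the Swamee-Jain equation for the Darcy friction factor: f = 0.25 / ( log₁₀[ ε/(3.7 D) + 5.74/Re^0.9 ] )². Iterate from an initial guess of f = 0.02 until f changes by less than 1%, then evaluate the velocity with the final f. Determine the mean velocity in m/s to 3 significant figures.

Rearranging Darcy-Weisbach: V = √(2·ΔP·D/(f·L·ρ)). With ε/D = 5.3e-05/0.0693 = 0.000765, iterate starting from f = 0.02:
  f = 0.02 → V = √(2·1.87e+04·0.0693/(0.02·226·1020)) = 0.7498 m/s; Re = ρVD/μ = 5.43e+04; f → 0.02319
  f = 0.02319 → V = 0.6962 m/s; Re = 5.042e+04; f → 0.02345
  f = 0.02345 → V = 0.6925 m/s; Re = 5.015e+04; f → 0.02347
Converged (Δf/f < 1%). With the final f = 0.02347: V = √(2·1.87e+04·0.0693/(0.02347·226·1020)) = 0.6922 m/s.

V ≈ 0.692 m/s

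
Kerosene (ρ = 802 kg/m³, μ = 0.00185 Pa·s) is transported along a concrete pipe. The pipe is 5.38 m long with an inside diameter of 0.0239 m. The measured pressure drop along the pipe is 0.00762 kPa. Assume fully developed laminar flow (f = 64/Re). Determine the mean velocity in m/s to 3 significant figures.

V ≈ 0.0137 m/s

For laminar flow, f = 64/Re with Re = ρVD/μ, so Darcy-Weisbach reduces to ΔP = 32μLV/D². Solving for V: V = ΔP·D²/(32μL) = 7.62·(0.0239)²/(32·0.00185·5.38) = 0.01367 m/s.
Check: Re = ρVD/μ = 802·0.01367·0.0239/0.00185 = 141.6 < 2300, so the laminar assumption holds.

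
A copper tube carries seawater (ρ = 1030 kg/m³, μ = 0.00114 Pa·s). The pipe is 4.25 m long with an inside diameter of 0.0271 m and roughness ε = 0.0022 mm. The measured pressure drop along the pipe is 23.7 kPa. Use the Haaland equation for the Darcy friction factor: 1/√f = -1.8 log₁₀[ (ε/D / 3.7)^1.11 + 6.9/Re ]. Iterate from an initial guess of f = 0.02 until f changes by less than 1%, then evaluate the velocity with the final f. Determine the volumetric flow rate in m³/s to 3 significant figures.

Rearranging Darcy-Weisbach: V = √(2·ΔP·D/(f·L·ρ)). With ε/D = 2.2e-06/0.0271 = 8.12e-05, iterate starting from f = 0.02:
  f = 0.02 → V = √(2·2.37e+04·0.0271/(0.02·4.25·1030)) = 3.83 m/s; Re = ρVD/μ = 9.379e+04; f → 0.0184
  f = 0.0184 → V = 3.993 m/s; Re = 9.777e+04; f → 0.01826
Converged (Δf/f < 1%). With the final f = 0.01826: V = √(2·2.37e+04·0.0271/(0.01826·4.25·1030)) = 4.009 m/s.
Q = V·A = 4.009·(π/4·0.0271²) = 0.002313 m³/s = 0.00231 m³/s.

Q ≈ 0.00231 m³/s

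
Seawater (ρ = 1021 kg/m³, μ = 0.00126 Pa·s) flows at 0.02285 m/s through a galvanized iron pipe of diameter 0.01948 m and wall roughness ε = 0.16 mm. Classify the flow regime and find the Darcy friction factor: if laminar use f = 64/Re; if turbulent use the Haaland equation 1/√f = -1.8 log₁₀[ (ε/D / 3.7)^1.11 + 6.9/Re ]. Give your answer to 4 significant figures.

f ≈ 0.1774

Re = ρVD/μ = 1021·0.02285·0.01948/0.00126 = 360.7.
Re < 2300 → laminar, so f = 64/Re = 0.1774 (roughness is irrelevant in laminar flow).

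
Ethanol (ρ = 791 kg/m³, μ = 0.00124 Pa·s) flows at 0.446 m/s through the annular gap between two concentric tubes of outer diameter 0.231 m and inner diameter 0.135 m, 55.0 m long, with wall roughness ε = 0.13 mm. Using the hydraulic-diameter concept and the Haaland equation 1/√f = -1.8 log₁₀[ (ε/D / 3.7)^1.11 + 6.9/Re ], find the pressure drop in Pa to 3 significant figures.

Hydraulic diameter D_h = 4A/P = D_o - D_i = 0.231 - 0.135 = 0.096 m.
Re = ρVD_h/μ = 791·0.446·0.096/0.00124 = 2.731e+04.
ε/D_h = 0.00013/0.096 = 0.00135; Haaland gives 1/√f = -1.8 log₁₀[0.000153+0.000253] = 6.105, so f = 0.02683.
ΔP = f(L/D_h)(ρV²/2) = 0.02683·55/0.096·78.67 = 1209 Pa.

ΔP ≈ 1210 Pa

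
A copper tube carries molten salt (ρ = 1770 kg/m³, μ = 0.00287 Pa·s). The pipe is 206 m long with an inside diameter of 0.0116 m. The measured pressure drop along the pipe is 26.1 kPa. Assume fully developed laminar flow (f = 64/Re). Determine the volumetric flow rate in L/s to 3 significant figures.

Q ≈ 0.0196 L/s

For laminar flow, f = 64/Re with Re = ρVD/μ, so Darcy-Weisbach reduces to ΔP = 32μLV/D². Solving for V: V = ΔP·D²/(32μL) = 2.61e+04·(0.0116)²/(32·0.00287·206) = 0.1856 m/s.
Check: Re = ρVD/μ = 1770·0.1856·0.0116/0.00287 = 1328 < 2300, so the laminar assumption holds.
Q = V·A = 0.1856·(π/4·0.0116²) = 1.962e-05 m³/s = 0.0196 L/s.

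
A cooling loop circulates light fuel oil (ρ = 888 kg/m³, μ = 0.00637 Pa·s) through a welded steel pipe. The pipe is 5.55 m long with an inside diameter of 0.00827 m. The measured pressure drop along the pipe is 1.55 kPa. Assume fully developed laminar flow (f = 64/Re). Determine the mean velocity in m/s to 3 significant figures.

V ≈ 0.0937 m/s

For laminar flow, f = 64/Re with Re = ρVD/μ, so Darcy-Weisbach reduces to ΔP = 32μLV/D². Solving for V: V = ΔP·D²/(32μL) = 1550·(0.00827)²/(32·0.00637·5.55) = 0.0937 m/s.
Check: Re = ρVD/μ = 888·0.0937·0.00827/0.00637 = 108 < 2300, so the laminar assumption holds.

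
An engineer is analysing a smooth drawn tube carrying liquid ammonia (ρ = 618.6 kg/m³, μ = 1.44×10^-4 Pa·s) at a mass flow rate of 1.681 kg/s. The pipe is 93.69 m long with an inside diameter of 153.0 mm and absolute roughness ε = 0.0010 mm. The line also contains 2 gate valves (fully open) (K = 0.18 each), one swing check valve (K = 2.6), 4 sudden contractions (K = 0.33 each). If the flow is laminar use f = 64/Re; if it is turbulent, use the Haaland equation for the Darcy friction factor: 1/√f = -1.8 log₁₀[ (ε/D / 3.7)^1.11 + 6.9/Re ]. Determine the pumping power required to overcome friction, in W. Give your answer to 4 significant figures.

A = πD²/4 = π(0.153)²/4 = 0.01839 m²; mean velocity V = ṁ/(ρA) = 1.681/(618.6 · 0.01839) = 0.1478 m/s.
Reynolds number Re = ρVD/μ = 618.6 · 0.1478 · 0.153 / 0.000144 = 9.715e+04.
Re > 4000 → turbulent. Relative roughness ε/D = 1e-06/0.153 = 6.54e-06. Haaland: 1/√f = -1.8 log₁₀[(6.54e-06/3.7)^1.11 + 6.9/9.715e+04] = -1.8 log₁₀[4.11e-07 + 7.1e-05] = 7.463, so f = 0.01795.
Total minor-loss coefficient ΣK = 2·0.18 + 1·2.6 + 4·0.33 = 4.28.
ΔP = [f·L/D + ΣK]·(ρV²/2) = [0.01795·93.69/0.153 + 4.28]·(618.6·0.1478²/2) = [10.99 + 4.28]·6.757 = 103.2 Pa.
Q = ṁ/ρ = 1.681/618.6 = 0.002717 m³/s.
Pumping power P = QΔP = 0.002717·103.2 = 0.28047 W = 0.2805 W.

P ≈ 0.2805 W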